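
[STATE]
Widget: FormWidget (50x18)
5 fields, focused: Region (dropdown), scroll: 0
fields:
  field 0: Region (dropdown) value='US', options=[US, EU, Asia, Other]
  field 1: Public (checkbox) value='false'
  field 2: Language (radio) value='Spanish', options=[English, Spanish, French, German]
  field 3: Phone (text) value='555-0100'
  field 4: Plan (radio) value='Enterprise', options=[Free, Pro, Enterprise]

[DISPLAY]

> Region:     [US                               ▼]
  Public:     [ ]                                 
  Language:   ( ) English  (●) Spanish  ( ) French
  Phone:      [555-0100                          ]
  Plan:       ( ) Free  ( ) Pro  (●) Enterprise   
                                                  
                                                  
                                                  
                                                  
                                                  
                                                  
                                                  
                                                  
                                                  
                                                  
                                                  
                                                  
                                                  


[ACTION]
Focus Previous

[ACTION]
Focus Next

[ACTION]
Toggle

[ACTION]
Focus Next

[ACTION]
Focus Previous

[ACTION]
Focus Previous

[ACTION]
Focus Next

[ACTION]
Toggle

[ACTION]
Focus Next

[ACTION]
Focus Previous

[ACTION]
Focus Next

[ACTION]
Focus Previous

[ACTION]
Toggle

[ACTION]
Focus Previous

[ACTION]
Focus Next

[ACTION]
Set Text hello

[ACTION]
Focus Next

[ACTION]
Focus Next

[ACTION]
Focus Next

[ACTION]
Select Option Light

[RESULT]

  Region:     [US                               ▼]
  Public:     [ ]                                 
  Language:   ( ) English  (●) Spanish  ( ) French
> Phone:      [555-0100                          ]
  Plan:       ( ) Free  ( ) Pro  (●) Enterprise   
                                                  
                                                  
                                                  
                                                  
                                                  
                                                  
                                                  
                                                  
                                                  
                                                  
                                                  
                                                  
                                                  


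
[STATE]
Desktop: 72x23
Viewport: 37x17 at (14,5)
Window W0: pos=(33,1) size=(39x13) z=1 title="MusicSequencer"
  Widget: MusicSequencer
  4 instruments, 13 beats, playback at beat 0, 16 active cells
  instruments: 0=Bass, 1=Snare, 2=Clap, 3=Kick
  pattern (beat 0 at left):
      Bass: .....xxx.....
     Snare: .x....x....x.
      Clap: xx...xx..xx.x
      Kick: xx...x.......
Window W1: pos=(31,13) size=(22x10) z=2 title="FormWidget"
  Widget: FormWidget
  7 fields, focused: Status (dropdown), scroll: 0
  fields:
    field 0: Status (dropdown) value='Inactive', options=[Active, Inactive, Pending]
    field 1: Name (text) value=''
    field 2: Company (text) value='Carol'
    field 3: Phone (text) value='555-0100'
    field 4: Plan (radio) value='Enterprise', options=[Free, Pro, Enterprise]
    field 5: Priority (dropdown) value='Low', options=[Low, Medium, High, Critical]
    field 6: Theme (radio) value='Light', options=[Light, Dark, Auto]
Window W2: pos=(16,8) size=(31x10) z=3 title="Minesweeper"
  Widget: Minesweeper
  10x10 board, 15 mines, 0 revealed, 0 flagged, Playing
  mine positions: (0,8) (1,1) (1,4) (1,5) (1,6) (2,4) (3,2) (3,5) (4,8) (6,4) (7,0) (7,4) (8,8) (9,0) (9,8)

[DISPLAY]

                   ┃  Bass·····███···
                   ┃ Snare·█····█····
                   ┃  Clap██···██··██
  ┏━━━━━━━━━━━━━━━━━━━━━━━━━━━━━┓····
  ┃ Minesweeper                 ┃    
  ┠─────────────────────────────┨    
  ┃■■■■■■■■■■                   ┃    
  ┃■■■■■■■■■■                   ┃    
  ┃■■■■■■■■■■                   ┃━━━━
  ┃■■■■■■■■■■                   ┃    
  ┃■■■■■■■■■■                   ┃────
  ┃■■■■■■■■■■                   ┃Ina▼
  ┗━━━━━━━━━━━━━━━━━━━━━━━━━━━━━┛    
                 ┃  Company:    [Caro
                 ┃  Phone:      [555-
                 ┃  Plan:       ( ) F
                 ┃  Priority:   [Low▼


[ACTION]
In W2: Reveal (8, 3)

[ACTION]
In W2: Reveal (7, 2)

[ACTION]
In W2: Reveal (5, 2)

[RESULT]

                   ┃  Bass·····███···
                   ┃ Snare·█····█····
                   ┃  Clap██···██··██
  ┏━━━━━━━━━━━━━━━━━━━━━━━━━━━━━┓····
  ┃ Minesweeper                 ┃    
  ┠─────────────────────────────┨    
  ┃■■■■■■■■■■                   ┃    
  ┃■■■■■■■■■■                   ┃    
  ┃12■■■■■■■■                   ┃━━━━
  ┃ 1■■■■■■■■                   ┃    
  ┃ 111■111■■                   ┃────
  ┃   1■1 111                   ┃Ina▼
  ┗━━━━━━━━━━━━━━━━━━━━━━━━━━━━━┛    
                 ┃  Company:    [Caro
                 ┃  Phone:      [555-
                 ┃  Plan:       ( ) F
                 ┃  Priority:   [Low▼


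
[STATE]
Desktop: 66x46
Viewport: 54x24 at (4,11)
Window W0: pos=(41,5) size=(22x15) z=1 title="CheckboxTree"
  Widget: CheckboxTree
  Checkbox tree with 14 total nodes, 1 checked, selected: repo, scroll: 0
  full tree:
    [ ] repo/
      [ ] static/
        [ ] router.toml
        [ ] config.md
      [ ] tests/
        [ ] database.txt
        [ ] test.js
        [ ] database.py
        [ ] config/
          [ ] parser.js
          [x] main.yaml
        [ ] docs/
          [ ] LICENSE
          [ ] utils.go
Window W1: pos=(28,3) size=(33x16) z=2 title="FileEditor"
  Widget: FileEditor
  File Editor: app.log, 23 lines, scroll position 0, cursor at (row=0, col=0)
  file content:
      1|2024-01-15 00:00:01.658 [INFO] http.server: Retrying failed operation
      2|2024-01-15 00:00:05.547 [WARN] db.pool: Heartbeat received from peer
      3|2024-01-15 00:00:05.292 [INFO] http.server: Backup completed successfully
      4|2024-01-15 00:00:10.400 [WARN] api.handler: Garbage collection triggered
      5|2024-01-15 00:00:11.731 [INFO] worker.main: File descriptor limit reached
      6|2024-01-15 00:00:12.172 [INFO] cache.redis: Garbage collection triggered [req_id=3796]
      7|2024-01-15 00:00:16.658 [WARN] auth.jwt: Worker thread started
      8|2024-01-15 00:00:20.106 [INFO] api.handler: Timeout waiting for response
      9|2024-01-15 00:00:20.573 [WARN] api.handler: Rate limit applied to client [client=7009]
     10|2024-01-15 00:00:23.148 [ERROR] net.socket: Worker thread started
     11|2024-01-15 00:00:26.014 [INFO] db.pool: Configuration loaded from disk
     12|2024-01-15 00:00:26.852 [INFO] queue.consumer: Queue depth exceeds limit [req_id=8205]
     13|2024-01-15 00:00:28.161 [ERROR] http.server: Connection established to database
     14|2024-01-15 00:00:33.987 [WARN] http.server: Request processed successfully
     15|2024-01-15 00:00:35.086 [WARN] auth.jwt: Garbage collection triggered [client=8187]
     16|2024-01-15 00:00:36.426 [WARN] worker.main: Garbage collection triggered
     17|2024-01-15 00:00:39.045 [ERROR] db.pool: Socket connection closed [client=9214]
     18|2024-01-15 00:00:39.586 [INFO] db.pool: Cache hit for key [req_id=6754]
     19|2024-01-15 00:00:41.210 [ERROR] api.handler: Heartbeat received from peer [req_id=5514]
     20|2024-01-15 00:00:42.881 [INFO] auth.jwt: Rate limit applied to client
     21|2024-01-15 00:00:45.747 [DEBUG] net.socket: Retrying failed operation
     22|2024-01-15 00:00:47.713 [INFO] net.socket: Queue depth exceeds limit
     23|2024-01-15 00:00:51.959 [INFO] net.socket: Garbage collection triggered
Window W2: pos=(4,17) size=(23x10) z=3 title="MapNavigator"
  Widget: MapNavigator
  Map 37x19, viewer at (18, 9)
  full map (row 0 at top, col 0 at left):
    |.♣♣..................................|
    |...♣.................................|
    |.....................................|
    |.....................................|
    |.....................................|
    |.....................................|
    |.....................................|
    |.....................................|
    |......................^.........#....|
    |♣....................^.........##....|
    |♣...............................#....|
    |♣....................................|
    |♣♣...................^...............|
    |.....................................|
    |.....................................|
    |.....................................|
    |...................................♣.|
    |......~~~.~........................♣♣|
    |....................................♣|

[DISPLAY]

                        ┃2024-01-15 00:00:12.172 [INFO
                        ┃2024-01-15 00:00:16.658 [WARN
                        ┃2024-01-15 00:00:20.106 [INFO
                        ┃2024-01-15 00:00:20.573 [WARN
                        ┃2024-01-15 00:00:23.148 [ERRO
                        ┃2024-01-15 00:00:26.014 [INFO
┏━━━━━━━━━━━━━━━━━━━━━┓ ┃2024-01-15 00:00:26.852 [INFO
┃ MapNavigator        ┃ ┗━━━━━━━━━━━━━━━━━━━━━━━━━━━━━
┠─────────────────────┨              ┗━━━━━━━━━━━━━━━━
┃.....................┃                               
┃.....................┃                               
┃..............^......┃                               
┃..........@..^.......┃                               
┃.....................┃                               
┃.....................┃                               
┗━━━━━━━━━━━━━━━━━━━━━┛                               
                                                      
                                                      
                                                      
                                                      
                                                      
                                                      
                                                      
                                                      


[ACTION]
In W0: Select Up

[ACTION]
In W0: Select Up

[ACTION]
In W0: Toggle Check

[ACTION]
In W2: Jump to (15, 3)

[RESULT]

                        ┃2024-01-15 00:00:12.172 [INFO
                        ┃2024-01-15 00:00:16.658 [WARN
                        ┃2024-01-15 00:00:20.106 [INFO
                        ┃2024-01-15 00:00:20.573 [WARN
                        ┃2024-01-15 00:00:23.148 [ERRO
                        ┃2024-01-15 00:00:26.014 [INFO
┏━━━━━━━━━━━━━━━━━━━━━┓ ┃2024-01-15 00:00:26.852 [INFO
┃ MapNavigator        ┃ ┗━━━━━━━━━━━━━━━━━━━━━━━━━━━━━
┠─────────────────────┨              ┗━━━━━━━━━━━━━━━━
┃.....................┃                               
┃.....................┃                               
┃.....................┃                               
┃..........@..........┃                               
┃.....................┃                               
┃.....................┃                               
┗━━━━━━━━━━━━━━━━━━━━━┛                               
                                                      
                                                      
                                                      
                                                      
                                                      
                                                      
                                                      
                                                      


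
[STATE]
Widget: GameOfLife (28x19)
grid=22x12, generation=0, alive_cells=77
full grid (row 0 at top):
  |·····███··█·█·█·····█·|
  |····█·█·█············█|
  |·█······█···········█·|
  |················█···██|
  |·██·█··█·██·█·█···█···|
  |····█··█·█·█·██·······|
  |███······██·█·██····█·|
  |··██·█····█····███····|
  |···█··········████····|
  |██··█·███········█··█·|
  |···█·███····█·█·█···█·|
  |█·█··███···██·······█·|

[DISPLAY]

Gen: 0                      
·····███··█·█·█·····█·      
····█·█·█············█      
·█······█···········█·      
················█···██      
·██·█··█·██·█·█···█···      
····█··█·█·█·██·······      
███······██·█·██····█·      
··██·█····█····███····      
···█··········████····      
██··█·███········█··█·      
···█·███····█·█·█···█·      
█·█··███···██·······█·      
                            
                            
                            
                            
                            
                            


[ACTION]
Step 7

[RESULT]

Gen: 7                      
····███···············      
······················      
······█············█··      
····██·█··········█·█·      
······███·········█···      
······██···········█··      
···················█··      
··········█··█····███·      
·········█·······█·██·      
···█·····█····█··█···█      
···█······████····██·█      
··················███·      
                            
                            
                            
                            
                            
                            


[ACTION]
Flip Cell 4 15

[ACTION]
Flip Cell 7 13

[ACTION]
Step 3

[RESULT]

Gen: 10                     
······················      
·····███··············      
······················      
·····█···········███··      
········█········█····      
········█········███··      
······················      
··········██··········      
·········████····█····      
·········█·██···█·█·██      
················█·█·██      
······················      
                            
                            
                            
                            
                            
                            


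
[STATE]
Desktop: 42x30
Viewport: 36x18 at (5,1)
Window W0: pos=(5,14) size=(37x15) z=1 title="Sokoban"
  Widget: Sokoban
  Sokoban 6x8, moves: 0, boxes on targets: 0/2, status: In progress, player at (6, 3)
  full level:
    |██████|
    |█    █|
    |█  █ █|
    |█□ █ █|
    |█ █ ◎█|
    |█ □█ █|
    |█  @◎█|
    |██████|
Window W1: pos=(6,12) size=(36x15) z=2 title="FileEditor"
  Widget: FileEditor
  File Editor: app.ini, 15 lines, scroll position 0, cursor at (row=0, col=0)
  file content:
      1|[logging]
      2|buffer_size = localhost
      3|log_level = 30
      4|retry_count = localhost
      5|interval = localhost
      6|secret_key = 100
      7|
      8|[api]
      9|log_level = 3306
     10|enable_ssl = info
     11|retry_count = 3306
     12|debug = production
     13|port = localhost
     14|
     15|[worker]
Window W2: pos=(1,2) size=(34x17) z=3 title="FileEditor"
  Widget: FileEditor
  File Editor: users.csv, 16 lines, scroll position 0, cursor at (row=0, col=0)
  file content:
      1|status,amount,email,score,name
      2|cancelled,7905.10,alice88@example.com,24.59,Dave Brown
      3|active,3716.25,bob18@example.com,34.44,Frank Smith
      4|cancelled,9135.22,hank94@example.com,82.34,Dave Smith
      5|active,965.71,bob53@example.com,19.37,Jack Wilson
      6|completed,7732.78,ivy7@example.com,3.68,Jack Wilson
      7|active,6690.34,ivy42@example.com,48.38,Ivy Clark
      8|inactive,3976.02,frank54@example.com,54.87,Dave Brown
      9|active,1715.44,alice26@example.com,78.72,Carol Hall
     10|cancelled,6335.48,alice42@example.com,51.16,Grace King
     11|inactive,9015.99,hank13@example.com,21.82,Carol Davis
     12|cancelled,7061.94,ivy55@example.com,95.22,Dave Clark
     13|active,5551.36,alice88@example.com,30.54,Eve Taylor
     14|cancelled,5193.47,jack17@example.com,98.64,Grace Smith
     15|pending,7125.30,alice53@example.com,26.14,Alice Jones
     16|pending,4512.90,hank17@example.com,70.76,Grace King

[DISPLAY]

                                    
━━━━━━━━━━━━━━━━━━━━━━━━━━━━━┓      
leEditor                     ┃      
─────────────────────────────┨      
tus,amount,email,score,name ▲┃      
celled,7905.10,alice88@examp█┃      
ive,3716.25,bob18@example.co░┃      
celled,9135.22,hank94@exampl░┃      
ive,965.71,bob53@example.com░┃      
pleted,7732.78,ivy7@example.░┃      
ive,6690.34,ivy42@example.co░┃      
ctive,3976.02,frank54@exampl░┃━━━━━━
ive,1715.44,alice26@example.░┃      
celled,6335.48,alice42@examp░┃──────
ctive,9015.99,hank13@example░┃     ▲
celled,7061.94,ivy55@example░┃     █
ive,5551.36,alice88@example.▼┃     ░
━━━━━━━━━━━━━━━━━━━━━━━━━━━━━┛     ░


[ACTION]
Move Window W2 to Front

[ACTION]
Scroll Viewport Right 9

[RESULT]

                                    
━━━━━━━━━━━━━━━━━━━━━━━━━━━━┓       
eEditor                     ┃       
────────────────────────────┨       
us,amount,email,score,name ▲┃       
elled,7905.10,alice88@examp█┃       
ve,3716.25,bob18@example.co░┃       
elled,9135.22,hank94@exampl░┃       
ve,965.71,bob53@example.com░┃       
leted,7732.78,ivy7@example.░┃       
ve,6690.34,ivy42@example.co░┃       
tive,3976.02,frank54@exampl░┃━━━━━━┓
ve,1715.44,alice26@example.░┃      ┃
elled,6335.48,alice42@examp░┃──────┨
tive,9015.99,hank13@example░┃     ▲┃
elled,7061.94,ivy55@example░┃     █┃
ve,5551.36,alice88@example.▼┃     ░┃
━━━━━━━━━━━━━━━━━━━━━━━━━━━━┛     ░┃


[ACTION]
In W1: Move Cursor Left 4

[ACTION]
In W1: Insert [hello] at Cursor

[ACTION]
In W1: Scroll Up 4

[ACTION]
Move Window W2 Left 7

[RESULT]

                                    
━━━━━━━━━━━━━━━━━━━━━━━━━━━┓        
Editor                     ┃        
───────────────────────────┨        
s,amount,email,score,name ▲┃        
lled,7905.10,alice88@examp█┃        
e,3716.25,bob18@example.co░┃        
lled,9135.22,hank94@exampl░┃        
e,965.71,bob53@example.com░┃        
eted,7732.78,ivy7@example.░┃        
e,6690.34,ivy42@example.co░┃        
ive,3976.02,frank54@exampl░┃━━━━━━━┓
e,1715.44,alice26@example.░┃       ┃
lled,6335.48,alice42@examp░┃───────┨
ive,9015.99,hank13@example░┃      ▲┃
lled,7061.94,ivy55@example░┃      █┃
e,5551.36,alice88@example.▼┃      ░┃
━━━━━━━━━━━━━━━━━━━━━━━━━━━┛      ░┃


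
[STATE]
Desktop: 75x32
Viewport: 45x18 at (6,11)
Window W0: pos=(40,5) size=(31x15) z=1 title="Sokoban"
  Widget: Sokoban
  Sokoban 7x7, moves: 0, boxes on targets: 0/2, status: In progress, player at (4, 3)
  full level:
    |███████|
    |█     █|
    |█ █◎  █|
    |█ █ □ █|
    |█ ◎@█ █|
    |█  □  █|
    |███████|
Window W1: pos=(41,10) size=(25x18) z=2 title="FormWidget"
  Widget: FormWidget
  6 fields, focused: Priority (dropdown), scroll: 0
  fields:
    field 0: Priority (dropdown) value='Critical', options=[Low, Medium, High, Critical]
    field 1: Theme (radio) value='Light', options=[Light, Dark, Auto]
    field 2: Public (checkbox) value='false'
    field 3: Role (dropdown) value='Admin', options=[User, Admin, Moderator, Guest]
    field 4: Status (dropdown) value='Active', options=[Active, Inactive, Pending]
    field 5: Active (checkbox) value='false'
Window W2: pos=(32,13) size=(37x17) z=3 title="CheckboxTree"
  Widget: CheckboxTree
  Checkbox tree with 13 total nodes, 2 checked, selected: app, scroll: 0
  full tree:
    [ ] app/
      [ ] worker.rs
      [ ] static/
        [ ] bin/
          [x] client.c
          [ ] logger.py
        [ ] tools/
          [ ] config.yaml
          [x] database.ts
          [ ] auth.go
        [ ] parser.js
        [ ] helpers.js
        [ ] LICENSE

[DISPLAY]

                                  ┃┃ FormWidg
                                  ┃┠─────────
                          ┏━━━━━━━━━━━━━━━━━━
                          ┃ CheckboxTree     
                          ┠──────────────────
                          ┃>[-] app/         
                          ┃   [ ] worker.rs  
                          ┃   [-] static/    
                          ┃     [-] bin/     
                          ┃       [x] client.
                          ┃       [ ] logger.
                          ┃     [-] tools/   
                          ┃       [ ] config.
                          ┃       [x] databas
                          ┃       [ ] auth.go
                          ┃     [ ] parser.js
                          ┃     [ ] helpers.j
                          ┃     [ ] LICENSE  


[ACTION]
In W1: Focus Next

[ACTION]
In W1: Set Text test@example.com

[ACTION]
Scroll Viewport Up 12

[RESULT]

                                             
                                             
                                             
                                             
                                             
                                  ┏━━━━━━━━━━
                                  ┃ Sokoban  
                                  ┠──────────
                                  ┃███████   
                                  ┃█     █   
                                  ┃┏━━━━━━━━━
                                  ┃┃ FormWidg
                                  ┃┠─────────
                          ┏━━━━━━━━━━━━━━━━━━
                          ┃ CheckboxTree     
                          ┠──────────────────
                          ┃>[-] app/         
                          ┃   [ ] worker.rs  


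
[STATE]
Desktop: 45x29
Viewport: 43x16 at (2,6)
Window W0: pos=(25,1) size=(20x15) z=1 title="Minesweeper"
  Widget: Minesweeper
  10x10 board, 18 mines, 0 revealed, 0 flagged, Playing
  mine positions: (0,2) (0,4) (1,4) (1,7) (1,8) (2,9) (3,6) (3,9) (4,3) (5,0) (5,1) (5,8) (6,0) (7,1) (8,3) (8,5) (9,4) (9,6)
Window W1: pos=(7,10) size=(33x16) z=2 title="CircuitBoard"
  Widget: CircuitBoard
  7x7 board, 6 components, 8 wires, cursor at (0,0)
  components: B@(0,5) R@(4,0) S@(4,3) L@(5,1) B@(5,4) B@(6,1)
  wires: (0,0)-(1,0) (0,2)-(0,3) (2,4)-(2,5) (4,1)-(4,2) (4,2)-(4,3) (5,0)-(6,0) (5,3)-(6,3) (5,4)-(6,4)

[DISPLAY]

                       ┃■■■■■■■■■■        ┃
                       ┃■■■■■■■■■■        ┃
                       ┃■■■■■■■■■■        ┃
                       ┃■■■■■■■■■■        ┃
     ┏━━━━━━━━━━━━━━━━━━━━━━━━━━━━━━━┓    ┃
     ┃ CircuitBoard                  ┃    ┃
     ┠───────────────────────────────┨    ┃
     ┃   0 1 2 3 4 5 6               ┃    ┃
     ┃0  [.]      · ─ ·       B      ┃    ┃
     ┃    │                          ┃━━━━┛
     ┃1   ·                          ┃     
     ┃                               ┃     
     ┃2                   · ─ ·      ┃     
     ┃                               ┃     
     ┃3                              ┃     
     ┃                               ┃     


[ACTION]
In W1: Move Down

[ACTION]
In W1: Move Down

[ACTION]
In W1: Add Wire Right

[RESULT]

                       ┃■■■■■■■■■■        ┃
                       ┃■■■■■■■■■■        ┃
                       ┃■■■■■■■■■■        ┃
                       ┃■■■■■■■■■■        ┃
     ┏━━━━━━━━━━━━━━━━━━━━━━━━━━━━━━━┓    ┃
     ┃ CircuitBoard                  ┃    ┃
     ┠───────────────────────────────┨    ┃
     ┃   0 1 2 3 4 5 6               ┃    ┃
     ┃0   ·       · ─ ·       B      ┃    ┃
     ┃    │                          ┃━━━━┛
     ┃1   ·                          ┃     
     ┃                               ┃     
     ┃2  [.]─ ·           · ─ ·      ┃     
     ┃                               ┃     
     ┃3                              ┃     
     ┃                               ┃     


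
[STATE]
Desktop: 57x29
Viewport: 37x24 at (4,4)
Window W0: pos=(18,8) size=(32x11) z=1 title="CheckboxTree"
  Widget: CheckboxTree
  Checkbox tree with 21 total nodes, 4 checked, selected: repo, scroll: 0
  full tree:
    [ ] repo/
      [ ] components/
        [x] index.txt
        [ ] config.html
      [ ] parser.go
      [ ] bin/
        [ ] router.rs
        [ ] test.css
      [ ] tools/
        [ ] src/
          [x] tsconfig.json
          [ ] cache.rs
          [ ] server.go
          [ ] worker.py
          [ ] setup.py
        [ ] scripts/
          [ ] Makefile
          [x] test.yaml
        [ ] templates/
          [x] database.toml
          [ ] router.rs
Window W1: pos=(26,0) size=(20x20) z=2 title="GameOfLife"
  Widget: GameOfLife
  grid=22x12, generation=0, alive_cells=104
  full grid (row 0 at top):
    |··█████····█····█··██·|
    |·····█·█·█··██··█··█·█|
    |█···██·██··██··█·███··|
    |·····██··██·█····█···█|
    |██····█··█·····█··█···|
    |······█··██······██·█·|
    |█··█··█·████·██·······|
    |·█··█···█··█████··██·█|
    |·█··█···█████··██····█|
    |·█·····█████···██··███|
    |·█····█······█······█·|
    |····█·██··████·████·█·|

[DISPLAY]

                      ┃█████····█····
                      ┃···█·█·█··██··
                      ┃··██·██··██··█
                      ┃···██··██·█···
              ┏━━━━━━━┃····█··█·····█
              ┃ Checkb┃····█··██·····
              ┠───────┃·█··█·████·██·
              ┃>[-] re┃··█···█··█████
              ┃   [-] ┃··█···█████··█
              ┃     [x┃·····█████···█
              ┃     [ ┃····█······█··
              ┃   [ ] ┃··█·██··████·█
              ┃   [ ] ┃              
              ┃     [ ┃              
              ┗━━━━━━━┃              
                      ┗━━━━━━━━━━━━━━
                                     
                                     
                                     
                                     
                                     
                                     
                                     
                                     


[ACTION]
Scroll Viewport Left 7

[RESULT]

                          ┃█████····█
                          ┃···█·█·█··
                          ┃··██·██··█
                          ┃···██··██·
                  ┏━━━━━━━┃····█··█··
                  ┃ Checkb┃····█··██·
                  ┠───────┃·█··█·████
                  ┃>[-] re┃··█···█··█
                  ┃   [-] ┃··█···████
                  ┃     [x┃·····█████
                  ┃     [ ┃····█·····
                  ┃   [ ] ┃··█·██··██
                  ┃   [ ] ┃          
                  ┃     [ ┃          
                  ┗━━━━━━━┃          
                          ┗━━━━━━━━━━
                                     
                                     
                                     
                                     
                                     
                                     
                                     
                                     


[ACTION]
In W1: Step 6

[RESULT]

                          ┃··█···█·█·
                          ┃·███··█··█
                          ┃······████
                          ┃··███·█·█·
                  ┏━━━━━━━┃·····██···
                  ┃ Checkb┃··█··█····
                  ┠───────┃·████·····
                  ┃>[-] re┃·██·█·····
                  ┃   [-] ┃·█········
                  ┃     [x┃█···█·····
                  ┃     [ ┃█··█······
                  ┃   [ ] ┃···█······
                  ┃   [ ] ┃          
                  ┃     [ ┃          
                  ┗━━━━━━━┃          
                          ┗━━━━━━━━━━
                                     
                                     
                                     
                                     
                                     
                                     
                                     
                                     


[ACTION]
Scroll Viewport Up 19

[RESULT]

                          ┏━━━━━━━━━━
                          ┃ GameOfLif
                          ┠──────────
                          ┃Gen: 6    
                          ┃··█···█·█·
                          ┃·███··█··█
                          ┃······████
                          ┃··███·█·█·
                  ┏━━━━━━━┃·····██···
                  ┃ Checkb┃··█··█····
                  ┠───────┃·████·····
                  ┃>[-] re┃·██·█·····
                  ┃   [-] ┃·█········
                  ┃     [x┃█···█·····
                  ┃     [ ┃█··█······
                  ┃   [ ] ┃···█······
                  ┃   [ ] ┃          
                  ┃     [ ┃          
                  ┗━━━━━━━┃          
                          ┗━━━━━━━━━━
                                     
                                     
                                     
                                     


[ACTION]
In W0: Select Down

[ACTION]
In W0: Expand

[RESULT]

                          ┏━━━━━━━━━━
                          ┃ GameOfLif
                          ┠──────────
                          ┃Gen: 6    
                          ┃··█···█·█·
                          ┃·███··█··█
                          ┃······████
                          ┃··███·█·█·
                  ┏━━━━━━━┃·····██···
                  ┃ Checkb┃··█··█····
                  ┠───────┃·████·····
                  ┃ [-] re┃·██·█·····
                  ┃>  [-] ┃·█········
                  ┃     [x┃█···█·····
                  ┃     [ ┃█··█······
                  ┃   [ ] ┃···█······
                  ┃   [ ] ┃          
                  ┃     [ ┃          
                  ┗━━━━━━━┃          
                          ┗━━━━━━━━━━
                                     
                                     
                                     
                                     


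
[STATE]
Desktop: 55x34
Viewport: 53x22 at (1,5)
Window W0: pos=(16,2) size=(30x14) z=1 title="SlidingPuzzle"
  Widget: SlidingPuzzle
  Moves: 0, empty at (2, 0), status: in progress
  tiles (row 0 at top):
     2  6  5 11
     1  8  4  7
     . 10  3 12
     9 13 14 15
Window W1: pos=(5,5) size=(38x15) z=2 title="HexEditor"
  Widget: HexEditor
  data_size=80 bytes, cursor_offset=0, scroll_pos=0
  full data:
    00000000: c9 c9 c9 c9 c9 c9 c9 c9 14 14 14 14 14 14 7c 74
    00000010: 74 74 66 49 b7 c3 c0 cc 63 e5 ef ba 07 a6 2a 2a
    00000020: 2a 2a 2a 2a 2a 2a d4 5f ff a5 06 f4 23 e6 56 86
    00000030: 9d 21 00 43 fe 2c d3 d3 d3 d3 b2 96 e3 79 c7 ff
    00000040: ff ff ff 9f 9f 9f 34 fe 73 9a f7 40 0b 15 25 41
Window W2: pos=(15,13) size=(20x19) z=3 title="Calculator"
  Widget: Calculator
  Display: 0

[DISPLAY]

    ┏━━━━━━━━━━━━━━━━━━━━━━━━━━━━━━━━━━━━┓  ┃        
    ┃ HexEditor                          ┃  ┃        
    ┠────────────────────────────────────┨  ┃        
    ┃00000000  C9 c9 c9 c9 c9 c9 c9 c9  1┃  ┃        
    ┃00000010  74 74 66 49 b7 c3 c0 cc  6┃  ┃        
    ┃00000020  2a 2a 2a 2a 2a 2a d4 5f  f┃  ┃        
    ┃00000030  9d 21 00 43 fe 2c d3 d3  d┃  ┃        
    ┃00000040  ff ff ff 9f 9f 9f 34 fe  7┃  ┃        
    ┃         ┏━━━━━━━━━━━━━━━━━━┓       ┃  ┃        
    ┃         ┃ Calculator       ┃       ┃  ┃        
    ┃         ┠──────────────────┨       ┃━━┛        
    ┃         ┃                 0┃       ┃           
    ┃         ┃┌───┬───┬───┬───┐ ┃       ┃           
    ┃         ┃│ 7 │ 8 │ 9 │ ÷ │ ┃       ┃           
    ┗━━━━━━━━━┃├───┼───┼───┼───┤ ┃━━━━━━━┛           
              ┃│ 4 │ 5 │ 6 │ × │ ┃                   
              ┃├───┼───┼───┼───┤ ┃                   
              ┃│ 1 │ 2 │ 3 │ - │ ┃                   
              ┃├───┼───┼───┼───┤ ┃                   
              ┃│ 0 │ . │ = │ + │ ┃                   
              ┃├───┼───┼───┼───┤ ┃                   
              ┃│ C │ MC│ MR│ M+│ ┃                   


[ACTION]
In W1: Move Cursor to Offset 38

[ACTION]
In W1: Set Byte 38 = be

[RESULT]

    ┏━━━━━━━━━━━━━━━━━━━━━━━━━━━━━━━━━━━━┓  ┃        
    ┃ HexEditor                          ┃  ┃        
    ┠────────────────────────────────────┨  ┃        
    ┃00000000  c9 c9 c9 c9 c9 c9 c9 c9  1┃  ┃        
    ┃00000010  74 74 66 49 b7 c3 c0 cc  6┃  ┃        
    ┃00000020  2a 2a 2a 2a 2a 2a BE 5f  f┃  ┃        
    ┃00000030  9d 21 00 43 fe 2c d3 d3  d┃  ┃        
    ┃00000040  ff ff ff 9f 9f 9f 34 fe  7┃  ┃        
    ┃         ┏━━━━━━━━━━━━━━━━━━┓       ┃  ┃        
    ┃         ┃ Calculator       ┃       ┃  ┃        
    ┃         ┠──────────────────┨       ┃━━┛        
    ┃         ┃                 0┃       ┃           
    ┃         ┃┌───┬───┬───┬───┐ ┃       ┃           
    ┃         ┃│ 7 │ 8 │ 9 │ ÷ │ ┃       ┃           
    ┗━━━━━━━━━┃├───┼───┼───┼───┤ ┃━━━━━━━┛           
              ┃│ 4 │ 5 │ 6 │ × │ ┃                   
              ┃├───┼───┼───┼───┤ ┃                   
              ┃│ 1 │ 2 │ 3 │ - │ ┃                   
              ┃├───┼───┼───┼───┤ ┃                   
              ┃│ 0 │ . │ = │ + │ ┃                   
              ┃├───┼───┼───┼───┤ ┃                   
              ┃│ C │ MC│ MR│ M+│ ┃                   


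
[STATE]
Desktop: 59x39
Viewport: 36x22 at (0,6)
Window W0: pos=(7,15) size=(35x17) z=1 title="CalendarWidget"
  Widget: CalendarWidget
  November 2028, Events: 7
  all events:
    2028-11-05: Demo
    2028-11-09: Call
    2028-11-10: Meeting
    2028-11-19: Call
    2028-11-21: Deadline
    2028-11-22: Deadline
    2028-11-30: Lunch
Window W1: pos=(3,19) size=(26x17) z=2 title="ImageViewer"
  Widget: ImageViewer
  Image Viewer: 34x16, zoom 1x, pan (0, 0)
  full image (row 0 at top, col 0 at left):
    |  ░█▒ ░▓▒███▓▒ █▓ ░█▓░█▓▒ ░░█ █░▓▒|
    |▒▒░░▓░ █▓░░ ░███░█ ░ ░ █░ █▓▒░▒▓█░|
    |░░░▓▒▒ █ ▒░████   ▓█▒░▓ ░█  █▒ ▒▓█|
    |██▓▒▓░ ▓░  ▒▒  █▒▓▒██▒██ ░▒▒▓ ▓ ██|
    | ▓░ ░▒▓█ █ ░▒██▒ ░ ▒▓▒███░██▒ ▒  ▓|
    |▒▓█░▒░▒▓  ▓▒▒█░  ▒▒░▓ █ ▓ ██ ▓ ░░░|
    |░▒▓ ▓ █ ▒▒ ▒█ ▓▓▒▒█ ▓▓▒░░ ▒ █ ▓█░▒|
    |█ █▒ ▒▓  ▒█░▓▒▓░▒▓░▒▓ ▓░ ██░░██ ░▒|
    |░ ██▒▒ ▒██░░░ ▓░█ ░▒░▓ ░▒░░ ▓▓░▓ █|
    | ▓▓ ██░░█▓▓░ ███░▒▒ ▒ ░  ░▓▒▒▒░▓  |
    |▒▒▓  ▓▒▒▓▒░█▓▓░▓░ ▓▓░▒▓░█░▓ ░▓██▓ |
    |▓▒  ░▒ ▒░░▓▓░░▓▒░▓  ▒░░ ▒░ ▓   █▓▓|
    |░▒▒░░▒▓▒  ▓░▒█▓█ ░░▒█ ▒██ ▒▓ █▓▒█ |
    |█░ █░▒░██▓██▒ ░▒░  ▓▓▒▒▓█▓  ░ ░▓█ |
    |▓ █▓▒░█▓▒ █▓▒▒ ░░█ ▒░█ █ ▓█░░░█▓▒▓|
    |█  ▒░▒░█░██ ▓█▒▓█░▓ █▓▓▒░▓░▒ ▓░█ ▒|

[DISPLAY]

                                    
                                    
                                    
                                    
                                    
                                    
                                    
                                    
                                    
       ┏━━━━━━━━━━━━━━━━━━━━━━━━━━━━
       ┃ CalendarWidget             
       ┠────────────────────────────
       ┃          November 2028     
   ┏━━━━━━━━━━━━━━━━━━━━━━━━┓       
   ┃ ImageViewer            ┃       
   ┠────────────────────────┨2      
   ┃  ░█▒ ░▓▒███▓▒ █▓ ░█▓░█▓┃       
   ┃▒▒░░▓░ █▓░░ ░███░█ ░ ░ █┃6      
   ┃░░░▓▒▒ █ ▒░████   ▓█▒░▓ ┃       
   ┃██▓▒▓░ ▓░  ▒▒  █▒▓▒██▒██┃       
   ┃ ▓░ ░▒▓█ █ ░▒██▒ ░ ▒▓▒██┃       
   ┃▒▓█░▒░▒▓  ▓▒▒█░  ▒▒░▓ █ ┃       


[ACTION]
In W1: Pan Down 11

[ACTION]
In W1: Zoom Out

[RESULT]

                                    
                                    
                                    
                                    
                                    
                                    
                                    
                                    
                                    
       ┏━━━━━━━━━━━━━━━━━━━━━━━━━━━━
       ┃ CalendarWidget             
       ┠────────────────────────────
       ┃          November 2028     
   ┏━━━━━━━━━━━━━━━━━━━━━━━━┓       
   ┃ ImageViewer            ┃       
   ┠────────────────────────┨2      
   ┃▓▒  ░▒ ▒░░▓▓░░▓▒░▓  ▒░░ ┃       
   ┃░▒▒░░▒▓▒  ▓░▒█▓█ ░░▒█ ▒█┃6      
   ┃█░ █░▒░██▓██▒ ░▒░  ▓▓▒▒▓┃       
   ┃▓ █▓▒░█▓▒ █▓▒▒ ░░█ ▒░█ █┃       
   ┃█  ▒░▒░█░██ ▓█▒▓█░▓ █▓▓▒┃       
   ┃                        ┃       


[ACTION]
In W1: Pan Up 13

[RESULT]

                                    
                                    
                                    
                                    
                                    
                                    
                                    
                                    
                                    
       ┏━━━━━━━━━━━━━━━━━━━━━━━━━━━━
       ┃ CalendarWidget             
       ┠────────────────────────────
       ┃          November 2028     
   ┏━━━━━━━━━━━━━━━━━━━━━━━━┓       
   ┃ ImageViewer            ┃       
   ┠────────────────────────┨2      
   ┃  ░█▒ ░▓▒███▓▒ █▓ ░█▓░█▓┃       
   ┃▒▒░░▓░ █▓░░ ░███░█ ░ ░ █┃6      
   ┃░░░▓▒▒ █ ▒░████   ▓█▒░▓ ┃       
   ┃██▓▒▓░ ▓░  ▒▒  █▒▓▒██▒██┃       
   ┃ ▓░ ░▒▓█ █ ░▒██▒ ░ ▒▓▒██┃       
   ┃▒▓█░▒░▒▓  ▓▒▒█░  ▒▒░▓ █ ┃       
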